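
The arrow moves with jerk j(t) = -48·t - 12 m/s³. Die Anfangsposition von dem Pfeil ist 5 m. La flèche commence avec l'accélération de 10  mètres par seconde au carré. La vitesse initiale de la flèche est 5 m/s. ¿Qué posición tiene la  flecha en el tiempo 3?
Debemos encontrar la antiderivada de nuestra ecuación de la sacudida j(t) = -48·t - 12 3 veces. Integrando la sacudida y usando la condición inicial a(0) = 10, obtenemos a(t) = -24·t^2 - 12·t + 10. La antiderivada de la aceleración es la velocidad. Usando v(0) = 5, obtenemos v(t) = -8·t^3 - 6·t^2 + 10·t + 5. Tomando ∫v(t)dt y aplicando x(0) = 5, encontramos x(t) = -2·t^4 - 2·t^3 + 5·t^2 + 5·t + 5. De la ecuación de la posición x(t) = -2·t^4 - 2·t^3 + 5·t^2 + 5·t + 5, sustituimos t = 3 para obtener x = -151.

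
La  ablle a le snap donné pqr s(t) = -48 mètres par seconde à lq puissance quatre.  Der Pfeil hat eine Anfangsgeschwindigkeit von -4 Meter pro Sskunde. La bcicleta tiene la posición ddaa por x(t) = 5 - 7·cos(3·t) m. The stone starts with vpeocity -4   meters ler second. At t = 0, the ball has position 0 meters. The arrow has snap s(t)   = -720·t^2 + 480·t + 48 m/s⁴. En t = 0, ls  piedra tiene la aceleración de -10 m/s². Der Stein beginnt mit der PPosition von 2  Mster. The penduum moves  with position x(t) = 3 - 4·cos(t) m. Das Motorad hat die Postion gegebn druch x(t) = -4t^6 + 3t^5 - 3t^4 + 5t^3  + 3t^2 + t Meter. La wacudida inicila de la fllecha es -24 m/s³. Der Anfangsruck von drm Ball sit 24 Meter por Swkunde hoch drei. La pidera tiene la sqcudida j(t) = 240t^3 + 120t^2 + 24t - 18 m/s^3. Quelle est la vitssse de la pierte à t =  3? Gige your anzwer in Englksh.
We must find the antiderivative of our jerk equation j(t) = 240·t^3 + 120·t^2 + 24·t - 18 2 times. Finding the integral of j(t) and using a(0) = -10: a(t) = 60·t^4 + 40·t^3 + 12·t^2 - 18·t - 10. Taking ∫a(t)dt and applying v(0) = -4, we find v(t) = 12·t^5 + 10·t^4 + 4·t^3 - 9·t^2 - 10·t - 4. We have velocity v(t) = 12·t^5 + 10·t^4 + 4·t^3 - 9·t^2 - 10·t - 4. Substituting t = 3: v(3) = 3719.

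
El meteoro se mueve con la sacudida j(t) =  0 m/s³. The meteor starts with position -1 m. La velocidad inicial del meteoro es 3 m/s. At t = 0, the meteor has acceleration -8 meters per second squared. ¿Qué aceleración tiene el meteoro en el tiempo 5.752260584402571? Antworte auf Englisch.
We must find the integral of our jerk equation j(t) = 0 1 time. Taking ∫j(t)dt and applying a(0) = -8, we find a(t) = -8. From the given acceleration equation a(t) = -8, we substitute t = 5.752260584402571 to get a = -8.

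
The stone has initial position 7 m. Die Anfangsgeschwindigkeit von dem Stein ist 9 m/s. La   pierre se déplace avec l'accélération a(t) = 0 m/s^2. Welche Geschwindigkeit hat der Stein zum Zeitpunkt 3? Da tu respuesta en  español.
Partiendo de la aceleración a(t) = 0, tomamos 1 antiderivada. Integrando la aceleración y usando la condición inicial v(0) = 9, obtenemos v(t) = 9. De la ecuación de la velocidad v(t) = 9, sustituimos t = 3 para obtener v = 9.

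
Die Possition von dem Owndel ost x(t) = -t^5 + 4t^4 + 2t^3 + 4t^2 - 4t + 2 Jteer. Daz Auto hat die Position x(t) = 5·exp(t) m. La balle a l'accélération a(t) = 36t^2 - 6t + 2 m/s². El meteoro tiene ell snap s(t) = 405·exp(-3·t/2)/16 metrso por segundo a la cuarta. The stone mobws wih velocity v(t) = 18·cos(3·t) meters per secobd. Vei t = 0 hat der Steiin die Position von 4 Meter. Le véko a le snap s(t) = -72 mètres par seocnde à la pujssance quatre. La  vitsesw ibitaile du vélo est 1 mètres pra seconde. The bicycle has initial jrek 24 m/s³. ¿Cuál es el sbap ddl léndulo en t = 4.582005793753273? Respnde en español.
Para resolver esto, necesitamos tomar 4 derivadas de nuestra ecuación de la posición x(t) = -t^5 + 4·t^4 + 2·t^3 + 4·t^2 - 4·t + 2. Tomando d/dt de x(t), encontramos v(t) = -5·t^4 + 16·t^3 + 6·t^2 + 8·t - 4. Derivando la velocidad, obtenemos la aceleración: a(t) = -20·t^3 + 48·t^2 + 12·t + 8. La derivada de la aceleración da la sacudida: j(t) = -60·t^2 + 96·t + 12. La derivada de la sacudida da el snap: s(t) = 96 - 120·t. Tenemos el snap s(t) = 96 - 120·t. Sustituyendo t = 4.582005793753273: s(4.582005793753273) = -453.840695250393.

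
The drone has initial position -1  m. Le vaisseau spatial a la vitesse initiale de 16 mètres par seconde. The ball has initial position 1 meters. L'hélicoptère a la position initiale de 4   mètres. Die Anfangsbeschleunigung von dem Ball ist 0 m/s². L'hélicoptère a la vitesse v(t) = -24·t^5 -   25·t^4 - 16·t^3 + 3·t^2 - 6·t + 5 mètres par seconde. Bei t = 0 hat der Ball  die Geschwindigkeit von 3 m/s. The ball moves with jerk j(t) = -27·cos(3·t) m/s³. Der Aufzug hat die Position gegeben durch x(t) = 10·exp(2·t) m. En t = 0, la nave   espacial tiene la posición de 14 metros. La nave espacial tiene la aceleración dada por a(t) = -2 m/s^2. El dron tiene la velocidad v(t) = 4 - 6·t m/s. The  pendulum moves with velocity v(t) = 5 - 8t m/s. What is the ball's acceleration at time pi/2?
We must find the antiderivative of our jerk equation j(t) = -27·cos(3·t) 1 time. Finding the antiderivative of j(t) and using a(0) = 0: a(t) = -9·sin(3·t). Using a(t) = -9·sin(3·t) and substituting t = pi/2, we find a = 9.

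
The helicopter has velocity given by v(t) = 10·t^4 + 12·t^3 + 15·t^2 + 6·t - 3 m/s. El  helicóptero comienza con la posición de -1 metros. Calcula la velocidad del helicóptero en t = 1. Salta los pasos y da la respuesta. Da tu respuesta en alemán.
v(1) = 40.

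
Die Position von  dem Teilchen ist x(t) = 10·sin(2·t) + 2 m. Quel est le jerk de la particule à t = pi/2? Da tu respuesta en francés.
Pour résoudre ceci, nous devons prendre 3 dérivées de notre équation de la position x(t) = 10·sin(2·t) + 2. La dérivée de la position donne la vitesse: v(t) = 20·cos(2·t). En dérivant la vitesse, nous obtenons l'accélération: a(t) = -40·sin(2·t). En dérivant l'accélération, nous obtenons le jerk: j(t) = -80·cos(2·t). En utilisant j(t) = -80·cos(2·t) et en substituant t = pi/2, nous trouvons j = 80.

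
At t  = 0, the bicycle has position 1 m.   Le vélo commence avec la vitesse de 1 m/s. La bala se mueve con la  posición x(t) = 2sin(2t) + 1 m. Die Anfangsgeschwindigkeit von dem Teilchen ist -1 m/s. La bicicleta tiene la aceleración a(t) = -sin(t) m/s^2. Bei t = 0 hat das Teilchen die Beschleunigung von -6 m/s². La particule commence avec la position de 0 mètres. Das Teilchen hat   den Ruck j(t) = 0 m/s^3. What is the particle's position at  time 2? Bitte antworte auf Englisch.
Starting from jerk j(t) = 0, we take 3 integrals. Taking ∫j(t)dt and applying a(0) = -6, we find a(t) = -6. Integrating acceleration and using the initial condition v(0) = -1, we get v(t) = -6·t - 1. Taking ∫v(t)dt and applying x(0) = 0, we find x(t) = -3·t^2 - t. We have position x(t) = -3·t^2 - t. Substituting t = 2: x(2) = -14.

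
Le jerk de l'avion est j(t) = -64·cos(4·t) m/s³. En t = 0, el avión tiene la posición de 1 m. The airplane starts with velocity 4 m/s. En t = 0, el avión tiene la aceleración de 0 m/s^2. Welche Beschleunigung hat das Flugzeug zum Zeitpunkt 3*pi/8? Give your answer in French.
Nous devons intégrer notre équation du jerk j(t) = -64·cos(4·t) 1 fois. La primitive du jerk est l'accélération. En utilisant a(0) = 0, nous obtenons a(t) = -16·sin(4·t). En utilisant a(t) = -16·sin(4·t) et en substituant t = 3*pi/8, nous trouvons a = 16.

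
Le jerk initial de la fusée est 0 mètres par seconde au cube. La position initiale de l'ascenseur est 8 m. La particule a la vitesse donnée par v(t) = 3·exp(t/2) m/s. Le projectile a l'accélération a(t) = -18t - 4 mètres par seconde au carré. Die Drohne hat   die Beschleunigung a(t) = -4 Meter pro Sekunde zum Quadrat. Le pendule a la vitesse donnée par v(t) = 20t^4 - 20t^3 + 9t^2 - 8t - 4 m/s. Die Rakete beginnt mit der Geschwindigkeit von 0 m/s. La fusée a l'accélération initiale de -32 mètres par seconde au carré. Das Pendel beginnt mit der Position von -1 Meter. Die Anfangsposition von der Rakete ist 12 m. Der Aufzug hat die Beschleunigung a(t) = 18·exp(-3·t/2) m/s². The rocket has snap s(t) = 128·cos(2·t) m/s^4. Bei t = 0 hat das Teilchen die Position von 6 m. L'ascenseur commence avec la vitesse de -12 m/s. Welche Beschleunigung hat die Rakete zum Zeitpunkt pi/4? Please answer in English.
We need to integrate our snap equation s(t) = 128·cos(2·t) 2 times. Taking ∫s(t)dt and applying j(0) = 0, we find j(t) = 64·sin(2·t). The antiderivative of jerk, with a(0) = -32, gives acceleration: a(t) = -32·cos(2·t). From the given acceleration equation a(t) = -32·cos(2·t), we substitute t = pi/4 to get a = 0.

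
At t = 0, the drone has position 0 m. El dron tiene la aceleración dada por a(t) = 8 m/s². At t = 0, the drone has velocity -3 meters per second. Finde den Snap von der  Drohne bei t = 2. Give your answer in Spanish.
Debemos derivar nuestra ecuación de la aceleración a(t) = 8 2 veces. La derivada de la aceleración da la sacudida: j(t) = 0. Derivando la sacudida, obtenemos el snap: s(t) = 0. Tenemos el snap s(t) = 0. Sustituyendo t = 2: s(2) = 0.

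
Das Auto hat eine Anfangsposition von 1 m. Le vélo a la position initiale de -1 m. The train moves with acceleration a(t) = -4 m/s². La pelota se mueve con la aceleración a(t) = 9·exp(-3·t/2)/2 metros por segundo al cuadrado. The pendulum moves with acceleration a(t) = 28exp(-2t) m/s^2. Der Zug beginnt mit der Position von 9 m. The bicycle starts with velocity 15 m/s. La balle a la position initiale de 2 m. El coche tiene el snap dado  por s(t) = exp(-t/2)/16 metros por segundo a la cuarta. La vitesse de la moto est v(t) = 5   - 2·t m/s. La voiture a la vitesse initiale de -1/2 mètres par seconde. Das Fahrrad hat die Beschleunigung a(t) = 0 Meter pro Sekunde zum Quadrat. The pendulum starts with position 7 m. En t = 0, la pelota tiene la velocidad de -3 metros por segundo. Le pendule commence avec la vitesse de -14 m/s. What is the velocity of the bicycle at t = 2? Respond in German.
Wir müssen die Stammfunktion unserer Gleichung für die Beschleunigung a(t) = 0 1-mal finden. Das Integral von der Beschleunigung ist die Geschwindigkeit. Mit v(0) = 15 erhalten wir v(t) = 15. Mit v(t) = 15 und Einsetzen von t = 2, finden wir v = 15.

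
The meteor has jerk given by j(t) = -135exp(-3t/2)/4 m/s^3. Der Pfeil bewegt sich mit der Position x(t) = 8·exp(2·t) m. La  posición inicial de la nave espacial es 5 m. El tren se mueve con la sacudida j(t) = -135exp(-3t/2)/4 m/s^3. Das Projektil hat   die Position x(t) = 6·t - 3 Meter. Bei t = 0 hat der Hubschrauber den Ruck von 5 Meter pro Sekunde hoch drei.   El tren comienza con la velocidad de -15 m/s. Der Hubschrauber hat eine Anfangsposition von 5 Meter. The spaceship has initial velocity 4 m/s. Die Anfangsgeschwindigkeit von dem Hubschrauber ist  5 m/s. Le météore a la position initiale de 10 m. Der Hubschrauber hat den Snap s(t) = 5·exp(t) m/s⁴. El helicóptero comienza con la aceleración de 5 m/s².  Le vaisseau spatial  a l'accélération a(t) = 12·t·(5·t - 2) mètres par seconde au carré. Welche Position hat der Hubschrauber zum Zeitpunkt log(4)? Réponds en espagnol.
Para resolver esto, necesitamos tomar 4 integrales de nuestra ecuación del snap s(t) = 5·exp(t). Integrando el snap y usando la condición inicial j(0) = 5, obtenemos j(t) = 5·exp(t). La integral de la sacudida, con a(0) = 5, da la aceleración: a(t) = 5·exp(t). La integral de la aceleración es la velocidad. Usando v(0) = 5, obtenemos v(t) = 5·exp(t). La antiderivada de la velocidad es la posición. Usando x(0) = 5, obtenemos x(t) = 5·exp(t). De la ecuación de la posición x(t) = 5·exp(t), sustituimos t = log(4) para obtener x = 20.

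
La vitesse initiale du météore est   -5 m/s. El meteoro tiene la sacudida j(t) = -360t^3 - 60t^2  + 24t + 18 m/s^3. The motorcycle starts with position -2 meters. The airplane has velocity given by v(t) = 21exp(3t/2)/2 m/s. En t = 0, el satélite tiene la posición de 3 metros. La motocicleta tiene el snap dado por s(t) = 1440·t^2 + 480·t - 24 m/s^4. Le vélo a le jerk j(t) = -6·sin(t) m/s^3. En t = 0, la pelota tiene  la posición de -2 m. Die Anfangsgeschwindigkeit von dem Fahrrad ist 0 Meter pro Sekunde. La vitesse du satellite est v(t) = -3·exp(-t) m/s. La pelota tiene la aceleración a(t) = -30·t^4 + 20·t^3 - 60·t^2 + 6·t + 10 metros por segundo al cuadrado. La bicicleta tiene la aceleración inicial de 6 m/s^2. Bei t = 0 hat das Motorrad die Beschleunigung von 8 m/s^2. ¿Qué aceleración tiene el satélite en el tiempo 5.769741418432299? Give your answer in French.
Nous devons dériver notre équation de la vitesse v(t) = -3·exp(-t) 1 fois. La dérivée de la vitesse donne l'accélération: a(t) = 3·exp(-t). En utilisant a(t) = 3·exp(-t) et en substituant t = 5.769741418432299, nous trouvons a = 0.00936169299078973.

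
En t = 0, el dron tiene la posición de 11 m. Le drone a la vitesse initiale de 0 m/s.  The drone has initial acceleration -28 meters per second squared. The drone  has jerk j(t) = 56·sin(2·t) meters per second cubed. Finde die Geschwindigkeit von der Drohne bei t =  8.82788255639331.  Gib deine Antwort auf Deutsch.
Wir müssen die Stammfunktion unserer Gleichung für den Ruck j(t) = 56·sin(2·t) 2-mal finden. Durch Integration von dem Ruck und Verwendung der Anfangsbedingung a(0) = -28, erhalten wir a(t) = -28·cos(2·t). Die Stammfunktion von der Beschleunigung, mit v(0) = 0, ergibt die Geschwindigkeit: v(t) = -14·sin(2·t). Aus der Gleichung für die Geschwindigkeit v(t) = -14·sin(2·t), setzen wir t = 8.82788255639331 ein und erhalten v = 13.0167965891759.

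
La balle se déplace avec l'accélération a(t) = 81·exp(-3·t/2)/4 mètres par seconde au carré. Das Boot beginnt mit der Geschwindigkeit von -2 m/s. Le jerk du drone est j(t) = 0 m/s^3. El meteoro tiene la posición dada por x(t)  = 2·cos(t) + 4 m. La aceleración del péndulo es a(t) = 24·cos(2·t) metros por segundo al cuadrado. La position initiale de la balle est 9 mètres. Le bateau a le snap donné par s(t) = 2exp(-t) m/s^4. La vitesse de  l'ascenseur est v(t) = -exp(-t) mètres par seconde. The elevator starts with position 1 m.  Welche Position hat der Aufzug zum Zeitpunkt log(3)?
Ausgehend von der Geschwindigkeit v(t) = -exp(-t), nehmen wir 1 Stammfunktion. Die Stammfunktion von der Geschwindigkeit, mit x(0) = 1, ergibt die Position: x(t) = exp(-t). Wir haben die Position x(t) = exp(-t). Durch Einsetzen von t = log(3): x(log(3)) = 1/3.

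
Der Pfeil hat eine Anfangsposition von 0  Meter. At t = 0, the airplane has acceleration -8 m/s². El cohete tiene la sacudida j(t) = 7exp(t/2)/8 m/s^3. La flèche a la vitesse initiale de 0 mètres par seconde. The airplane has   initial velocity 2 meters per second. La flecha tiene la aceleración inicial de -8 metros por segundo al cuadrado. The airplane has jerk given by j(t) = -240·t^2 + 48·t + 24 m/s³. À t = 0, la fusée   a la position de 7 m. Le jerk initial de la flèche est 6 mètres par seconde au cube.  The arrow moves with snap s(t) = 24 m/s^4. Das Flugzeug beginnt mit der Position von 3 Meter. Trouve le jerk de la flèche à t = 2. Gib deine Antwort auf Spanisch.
Partiendo del snap s(t) = 24, tomamos 1 antiderivada. La antiderivada del snap es la sacudida. Usando j(0) = 6, obtenemos j(t) = 24·t + 6. Usando j(t) = 24·t + 6 y sustituyendo t = 2, encontramos j = 54.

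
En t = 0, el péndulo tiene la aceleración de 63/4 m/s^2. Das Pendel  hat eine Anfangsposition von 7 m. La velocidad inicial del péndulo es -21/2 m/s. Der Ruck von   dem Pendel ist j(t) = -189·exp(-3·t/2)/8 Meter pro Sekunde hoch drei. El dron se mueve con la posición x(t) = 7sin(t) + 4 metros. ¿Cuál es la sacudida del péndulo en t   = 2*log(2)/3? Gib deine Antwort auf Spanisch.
Usando j(t) = -189·exp(-3·t/2)/8 y sustituyendo t = 2*log(2)/3, encontramos j = -189/16.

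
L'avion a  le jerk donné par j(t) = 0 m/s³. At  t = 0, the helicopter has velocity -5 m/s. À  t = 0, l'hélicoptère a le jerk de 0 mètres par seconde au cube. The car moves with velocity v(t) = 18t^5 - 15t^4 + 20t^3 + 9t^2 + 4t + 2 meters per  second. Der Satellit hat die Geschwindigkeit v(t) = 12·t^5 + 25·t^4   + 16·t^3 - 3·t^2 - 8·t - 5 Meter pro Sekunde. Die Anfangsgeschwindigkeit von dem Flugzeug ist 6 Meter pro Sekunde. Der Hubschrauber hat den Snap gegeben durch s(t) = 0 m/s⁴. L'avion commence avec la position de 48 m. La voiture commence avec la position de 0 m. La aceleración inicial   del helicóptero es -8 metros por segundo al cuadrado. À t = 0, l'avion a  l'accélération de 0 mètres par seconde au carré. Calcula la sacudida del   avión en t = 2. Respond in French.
Nous avons le jerk j(t) = 0. En substituant t = 2: j(2) = 0.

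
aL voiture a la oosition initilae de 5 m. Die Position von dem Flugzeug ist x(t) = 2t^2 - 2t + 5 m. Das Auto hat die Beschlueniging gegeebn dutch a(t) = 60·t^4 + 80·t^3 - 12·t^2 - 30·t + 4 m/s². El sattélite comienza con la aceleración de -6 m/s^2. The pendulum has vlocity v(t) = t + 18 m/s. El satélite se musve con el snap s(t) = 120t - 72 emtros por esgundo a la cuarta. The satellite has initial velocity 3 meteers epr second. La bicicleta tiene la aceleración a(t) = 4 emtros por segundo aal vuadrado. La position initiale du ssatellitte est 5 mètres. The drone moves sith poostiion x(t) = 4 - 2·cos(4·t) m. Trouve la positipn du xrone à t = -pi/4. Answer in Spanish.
Tenemos la posición x(t) = 4 - 2·cos(4·t). Sustituyendo t = -pi/4: x(-pi/4) = 6.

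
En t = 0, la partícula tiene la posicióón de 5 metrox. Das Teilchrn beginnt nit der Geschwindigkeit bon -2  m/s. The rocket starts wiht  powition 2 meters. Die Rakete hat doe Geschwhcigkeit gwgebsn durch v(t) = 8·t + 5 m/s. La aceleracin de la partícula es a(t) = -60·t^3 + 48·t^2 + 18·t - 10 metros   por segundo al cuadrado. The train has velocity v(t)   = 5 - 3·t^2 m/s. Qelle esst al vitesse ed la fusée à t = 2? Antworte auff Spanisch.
De la ecuación de la velocidad v(t) = 8·t + 5, sustituimos t = 2 para obtener v = 21.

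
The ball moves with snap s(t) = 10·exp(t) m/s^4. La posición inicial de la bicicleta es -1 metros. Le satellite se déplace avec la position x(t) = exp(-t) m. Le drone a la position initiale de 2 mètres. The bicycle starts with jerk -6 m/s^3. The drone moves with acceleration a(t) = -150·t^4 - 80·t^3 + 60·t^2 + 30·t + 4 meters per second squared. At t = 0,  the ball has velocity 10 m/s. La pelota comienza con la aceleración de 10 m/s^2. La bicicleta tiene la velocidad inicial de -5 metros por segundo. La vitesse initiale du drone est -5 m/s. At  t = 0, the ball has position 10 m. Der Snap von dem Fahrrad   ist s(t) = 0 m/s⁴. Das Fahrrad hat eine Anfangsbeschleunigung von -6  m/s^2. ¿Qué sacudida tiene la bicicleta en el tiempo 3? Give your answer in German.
Ausgehend von dem Snap s(t) = 0, nehmen wir 1 Integral. Das Integral von dem Snap ist der Ruck. Mit j(0) = -6 erhalten wir j(t) = -6. Aus der Gleichung für den Ruck j(t) = -6, setzen wir t = 3 ein und erhalten j = -6.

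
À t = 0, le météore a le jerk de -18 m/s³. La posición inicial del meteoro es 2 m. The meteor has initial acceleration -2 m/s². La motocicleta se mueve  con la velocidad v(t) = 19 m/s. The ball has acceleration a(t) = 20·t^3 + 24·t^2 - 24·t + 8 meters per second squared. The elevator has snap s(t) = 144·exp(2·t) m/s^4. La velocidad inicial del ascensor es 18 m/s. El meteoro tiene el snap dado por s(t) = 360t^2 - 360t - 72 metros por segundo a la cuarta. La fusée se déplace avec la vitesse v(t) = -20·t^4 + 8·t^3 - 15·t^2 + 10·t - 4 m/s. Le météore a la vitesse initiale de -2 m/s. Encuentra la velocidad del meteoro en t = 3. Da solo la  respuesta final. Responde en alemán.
Die Antwort ist -170.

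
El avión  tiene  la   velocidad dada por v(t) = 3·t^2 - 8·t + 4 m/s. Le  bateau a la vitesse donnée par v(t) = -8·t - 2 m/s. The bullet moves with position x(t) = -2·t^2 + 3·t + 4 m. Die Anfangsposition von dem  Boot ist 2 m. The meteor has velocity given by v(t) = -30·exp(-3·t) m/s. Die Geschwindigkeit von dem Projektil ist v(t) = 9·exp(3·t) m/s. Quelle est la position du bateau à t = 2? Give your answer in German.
Wir müssen unsere Gleichung für die Geschwindigkeit v(t) = -8·t - 2 1-mal integrieren. Das Integral von der Geschwindigkeit ist die Position. Mit x(0) = 2 erhalten wir x(t) = -4·t^2 - 2·t + 2. Mit x(t) = -4·t^2 - 2·t + 2 und Einsetzen von t = 2, finden wir x = -18.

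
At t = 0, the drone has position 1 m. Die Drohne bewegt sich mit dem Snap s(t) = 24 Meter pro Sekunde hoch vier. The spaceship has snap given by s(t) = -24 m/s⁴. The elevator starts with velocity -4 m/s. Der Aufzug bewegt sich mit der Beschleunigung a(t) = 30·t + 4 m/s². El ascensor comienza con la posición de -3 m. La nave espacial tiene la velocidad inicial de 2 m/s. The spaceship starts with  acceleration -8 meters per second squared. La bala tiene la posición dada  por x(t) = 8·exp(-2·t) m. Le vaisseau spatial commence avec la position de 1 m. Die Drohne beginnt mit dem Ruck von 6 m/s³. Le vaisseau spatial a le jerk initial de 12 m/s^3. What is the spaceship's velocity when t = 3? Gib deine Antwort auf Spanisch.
Necesitamos integrar nuestra ecuación del snap s(t) = -24 3 veces. La integral del snap, con j(0) = 12, da la sacudida: j(t) = 12 - 24·t. Tomando ∫j(t)dt y aplicando a(0) = -8, encontramos a(t) = -12·t^2 + 12·t - 8. Tomando ∫a(t)dt y aplicando v(0) = 2, encontramos v(t) = -4·t^3 + 6·t^2 - 8·t + 2. De la ecuación de la velocidad v(t) = -4·t^3 + 6·t^2 - 8·t + 2, sustituimos t = 3 para obtener v = -76.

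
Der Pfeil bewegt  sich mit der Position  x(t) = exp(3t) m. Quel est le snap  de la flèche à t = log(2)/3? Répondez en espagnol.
Debemos derivar nuestra ecuación de la posición x(t) = exp(3·t) 4 veces. La derivada de la posición da la velocidad: v(t) = 3·exp(3·t). Derivando la velocidad, obtenemos la aceleración: a(t) = 9·exp(3·t). Tomando d/dt de a(t), encontramos j(t) = 27·exp(3·t). La derivada de la sacudida da el snap: s(t) = 81·exp(3·t). De la ecuación del snap s(t) = 81·exp(3·t), sustituimos t = log(2)/3 para obtener s = 162.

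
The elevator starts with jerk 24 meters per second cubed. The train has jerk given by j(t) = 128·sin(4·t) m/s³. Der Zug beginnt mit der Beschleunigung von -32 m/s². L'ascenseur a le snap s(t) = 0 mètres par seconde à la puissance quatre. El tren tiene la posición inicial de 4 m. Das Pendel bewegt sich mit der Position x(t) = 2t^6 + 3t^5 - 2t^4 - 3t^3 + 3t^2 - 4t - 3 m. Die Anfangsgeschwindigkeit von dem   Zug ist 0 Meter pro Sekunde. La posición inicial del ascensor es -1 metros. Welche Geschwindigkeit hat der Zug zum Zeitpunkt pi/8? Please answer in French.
Nous devons intégrer notre équation du jerk j(t) = 128·sin(4·t) 2 fois. En intégrant le jerk et en utilisant la condition initiale a(0) = -32, nous obtenons a(t) = -32·cos(4·t). L'intégrale de l'accélération est la vitesse. En utilisant v(0) = 0, nous obtenons v(t) = -8·sin(4·t). Nous avons la vitesse v(t) = -8·sin(4·t). En substituant t = pi/8: v(pi/8) = -8.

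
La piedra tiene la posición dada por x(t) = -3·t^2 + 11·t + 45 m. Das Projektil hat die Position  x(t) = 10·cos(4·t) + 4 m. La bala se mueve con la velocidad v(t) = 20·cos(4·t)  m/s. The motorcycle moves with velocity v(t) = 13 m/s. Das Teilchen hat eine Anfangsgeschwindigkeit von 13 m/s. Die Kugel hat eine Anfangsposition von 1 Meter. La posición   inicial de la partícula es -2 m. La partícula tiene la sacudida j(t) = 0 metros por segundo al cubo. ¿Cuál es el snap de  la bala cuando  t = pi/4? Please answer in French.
Nous devons dériver notre équation de la vitesse v(t) = 20·cos(4·t) 3 fois. En prenant d/dt de v(t), nous trouvons a(t) = -80·sin(4·t). La dérivée de l'accélération donne le jerk: j(t) = -320·cos(4·t). La dérivée du jerk donne le snap: s(t) = 1280·sin(4·t). De l'équation du snap s(t) = 1280·sin(4·t), nous substituons t = pi/4 pour obtenir s = 0.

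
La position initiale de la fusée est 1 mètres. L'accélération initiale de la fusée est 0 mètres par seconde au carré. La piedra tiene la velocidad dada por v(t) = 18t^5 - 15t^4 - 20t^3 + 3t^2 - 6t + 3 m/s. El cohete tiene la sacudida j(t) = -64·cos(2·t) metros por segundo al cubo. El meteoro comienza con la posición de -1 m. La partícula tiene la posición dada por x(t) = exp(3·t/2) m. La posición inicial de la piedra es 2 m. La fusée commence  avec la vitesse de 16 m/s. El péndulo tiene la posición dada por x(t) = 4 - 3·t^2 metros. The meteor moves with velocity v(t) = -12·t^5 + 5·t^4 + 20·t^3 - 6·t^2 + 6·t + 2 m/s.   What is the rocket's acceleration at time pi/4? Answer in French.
En partant du jerk j(t) = -64·cos(2·t), nous prenons 1 intégrale. La primitive du jerk, avec a(0) = 0, donne l'accélération: a(t) = -32·sin(2·t). En utilisant a(t) = -32·sin(2·t) et en substituant t = pi/4, nous trouvons a = -32.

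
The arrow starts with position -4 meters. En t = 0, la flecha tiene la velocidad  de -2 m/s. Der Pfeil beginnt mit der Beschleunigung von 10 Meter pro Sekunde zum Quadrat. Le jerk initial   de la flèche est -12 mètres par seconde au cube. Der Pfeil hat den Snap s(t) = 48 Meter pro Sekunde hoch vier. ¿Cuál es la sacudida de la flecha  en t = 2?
Partiendo del snap s(t) = 48, tomamos 1 integral. Tomando ∫s(t)dt y aplicando j(0) = -12, encontramos j(t) = 48·t - 12. Usando j(t) = 48·t - 12 y sustituyendo t = 2, encontramos j = 84.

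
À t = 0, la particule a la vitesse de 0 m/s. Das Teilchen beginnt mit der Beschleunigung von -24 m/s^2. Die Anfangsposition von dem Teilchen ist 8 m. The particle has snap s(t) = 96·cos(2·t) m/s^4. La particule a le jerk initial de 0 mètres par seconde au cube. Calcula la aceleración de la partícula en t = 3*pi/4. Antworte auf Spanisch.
Necesitamos integrar nuestra ecuación del snap s(t) = 96·cos(2·t) 2 veces. La antiderivada del snap, con j(0) = 0, da la sacudida: j(t) = 48·sin(2·t). Tomando ∫j(t)dt y aplicando a(0) = -24, encontramos a(t) = -24·cos(2·t). Usando a(t) = -24·cos(2·t) y sustituyendo t = 3*pi/4, encontramos a = 0.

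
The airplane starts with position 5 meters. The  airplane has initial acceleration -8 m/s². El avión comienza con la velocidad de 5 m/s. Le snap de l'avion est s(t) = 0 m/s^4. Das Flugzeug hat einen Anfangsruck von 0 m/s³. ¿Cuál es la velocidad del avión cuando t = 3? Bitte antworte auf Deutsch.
Ausgehend von dem Snap s(t) = 0, nehmen wir 3 Integrale. Das Integral von dem Snap ist der Ruck. Mit j(0) = 0 erhalten wir j(t) = 0. Das Integral von dem Ruck, mit a(0) = -8, ergibt die Beschleunigung: a(t) = -8. Das Integral von der Beschleunigung, mit v(0) = 5, ergibt die Geschwindigkeit: v(t) = 5 - 8·t. Mit v(t) = 5 - 8·t und Einsetzen von t = 3, finden wir v = -19.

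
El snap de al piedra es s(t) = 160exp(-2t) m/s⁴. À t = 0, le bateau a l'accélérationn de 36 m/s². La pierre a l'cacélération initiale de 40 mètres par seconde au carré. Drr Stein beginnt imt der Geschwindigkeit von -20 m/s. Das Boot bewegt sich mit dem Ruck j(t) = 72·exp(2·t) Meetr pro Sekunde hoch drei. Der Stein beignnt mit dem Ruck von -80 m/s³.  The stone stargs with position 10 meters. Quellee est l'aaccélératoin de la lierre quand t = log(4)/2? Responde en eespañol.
Debemos encontrar la antiderivada de nuestra ecuación del snap s(t) = 160·exp(-2·t) 2 veces. Integrando el snap y usando la condición inicial j(0) = -80, obtenemos j(t) = -80·exp(-2·t). Tomando ∫j(t)dt y aplicando a(0) = 40, encontramos a(t) = 40·exp(-2·t). De la ecuación de la aceleración a(t) = 40·exp(-2·t), sustituimos t = log(4)/2 para obtener a = 10.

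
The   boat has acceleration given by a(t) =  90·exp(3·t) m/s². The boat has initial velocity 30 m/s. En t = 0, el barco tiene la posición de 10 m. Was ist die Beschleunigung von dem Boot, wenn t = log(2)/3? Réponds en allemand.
Mit a(t) = 90·exp(3·t) und Einsetzen von t = log(2)/3, finden wir a = 180.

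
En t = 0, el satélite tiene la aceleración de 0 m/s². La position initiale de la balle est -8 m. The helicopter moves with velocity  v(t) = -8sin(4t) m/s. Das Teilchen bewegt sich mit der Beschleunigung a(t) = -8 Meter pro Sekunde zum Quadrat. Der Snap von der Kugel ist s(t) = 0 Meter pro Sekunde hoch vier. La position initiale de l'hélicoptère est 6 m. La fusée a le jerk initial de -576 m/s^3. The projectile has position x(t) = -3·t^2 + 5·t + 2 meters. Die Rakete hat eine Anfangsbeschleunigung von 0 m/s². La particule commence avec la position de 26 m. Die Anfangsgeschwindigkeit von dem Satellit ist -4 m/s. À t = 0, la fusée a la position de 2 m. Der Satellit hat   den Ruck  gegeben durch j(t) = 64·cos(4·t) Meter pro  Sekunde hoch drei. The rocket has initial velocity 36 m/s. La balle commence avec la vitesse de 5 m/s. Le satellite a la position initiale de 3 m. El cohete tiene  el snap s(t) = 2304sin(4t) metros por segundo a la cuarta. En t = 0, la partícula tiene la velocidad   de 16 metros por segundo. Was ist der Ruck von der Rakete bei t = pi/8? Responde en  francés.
Nous devons intégrer notre équation du snap s(t) = 2304·sin(4·t) 1 fois. L'intégrale du snap, avec j(0) = -576, donne le jerk: j(t) = -576·cos(4·t). De l'équation du jerk j(t) = -576·cos(4·t), nous substituons t = pi/8 pour obtenir j = 0.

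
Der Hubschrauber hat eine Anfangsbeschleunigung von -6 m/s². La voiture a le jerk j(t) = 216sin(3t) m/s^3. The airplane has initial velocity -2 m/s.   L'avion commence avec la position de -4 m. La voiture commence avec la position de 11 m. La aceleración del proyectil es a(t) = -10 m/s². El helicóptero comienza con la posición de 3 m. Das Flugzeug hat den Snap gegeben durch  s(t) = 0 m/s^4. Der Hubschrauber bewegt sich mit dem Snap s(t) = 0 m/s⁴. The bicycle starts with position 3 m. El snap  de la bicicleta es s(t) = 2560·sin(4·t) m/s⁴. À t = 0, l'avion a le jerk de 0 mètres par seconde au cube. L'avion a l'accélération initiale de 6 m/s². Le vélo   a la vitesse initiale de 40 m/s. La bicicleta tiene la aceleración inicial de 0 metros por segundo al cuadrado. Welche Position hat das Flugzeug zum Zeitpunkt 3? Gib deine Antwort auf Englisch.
Starting from snap s(t) = 0, we take 4 integrals. Finding the antiderivative of s(t) and using j(0) = 0: j(t) = 0. Taking ∫j(t)dt and applying a(0) = 6, we find a(t) = 6. Taking ∫a(t)dt and applying v(0) = -2, we find v(t) = 6·t - 2. The integral of velocity is position. Using x(0) = -4, we get x(t) = 3·t^2 - 2·t - 4. From the given position equation x(t) = 3·t^2 - 2·t - 4, we substitute t = 3 to get x = 17.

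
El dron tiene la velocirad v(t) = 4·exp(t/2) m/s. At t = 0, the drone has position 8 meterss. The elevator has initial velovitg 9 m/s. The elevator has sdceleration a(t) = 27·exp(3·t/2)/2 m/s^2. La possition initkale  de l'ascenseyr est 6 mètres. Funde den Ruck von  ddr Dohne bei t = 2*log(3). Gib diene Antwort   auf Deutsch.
Um dies zu lösen, müssen wir 2 Ableitungen unserer Gleichung für die Geschwindigkeit v(t) = 4·exp(t/2) nehmen. Die Ableitung von der Geschwindigkeit ergibt die Beschleunigung: a(t) = 2·exp(t/2). Durch Ableiten von der Beschleunigung erhalten wir den Ruck: j(t) = exp(t/2). Aus der Gleichung für den Ruck j(t) = exp(t/2), setzen wir t = 2*log(3) ein und erhalten j = 3.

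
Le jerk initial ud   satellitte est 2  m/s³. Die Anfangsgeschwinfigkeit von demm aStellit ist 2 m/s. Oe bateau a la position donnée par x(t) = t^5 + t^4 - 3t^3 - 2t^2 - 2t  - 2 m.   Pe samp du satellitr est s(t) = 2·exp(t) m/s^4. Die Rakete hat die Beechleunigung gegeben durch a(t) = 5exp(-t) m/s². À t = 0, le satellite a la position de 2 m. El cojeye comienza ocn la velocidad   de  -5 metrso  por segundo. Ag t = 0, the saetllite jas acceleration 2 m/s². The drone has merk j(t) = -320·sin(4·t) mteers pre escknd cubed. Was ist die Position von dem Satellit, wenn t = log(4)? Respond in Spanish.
Necesitamos integrar nuestra ecuación del snap s(t) = 2·exp(t) 4 veces. La antiderivada del snap es la sacudida. Usando j(0) = 2, obtenemos j(t) = 2·exp(t). Integrando la sacudida y usando la condición inicial a(0) = 2, obtenemos a(t) = 2·exp(t). La antiderivada de la aceleración, con v(0) = 2, da la velocidad: v(t) = 2·exp(t). La integral de la velocidad es la posición. Usando x(0) = 2, obtenemos x(t) = 2·exp(t). De la ecuación de la posición x(t) = 2·exp(t), sustituimos t = log(4) para obtener x = 8.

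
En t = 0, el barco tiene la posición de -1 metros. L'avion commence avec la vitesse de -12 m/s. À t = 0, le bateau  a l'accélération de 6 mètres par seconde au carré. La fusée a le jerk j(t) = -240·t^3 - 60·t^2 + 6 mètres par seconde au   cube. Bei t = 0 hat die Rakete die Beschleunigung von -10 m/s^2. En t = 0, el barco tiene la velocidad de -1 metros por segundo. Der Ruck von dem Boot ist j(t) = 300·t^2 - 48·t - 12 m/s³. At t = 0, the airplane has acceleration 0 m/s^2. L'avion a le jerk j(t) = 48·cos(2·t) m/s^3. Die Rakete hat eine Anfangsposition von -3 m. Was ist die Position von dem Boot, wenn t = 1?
Wir müssen die Stammfunktion unserer Gleichung für den Ruck j(t) = 300·t^2 - 48·t - 12 3-mal finden. Die Stammfunktion von dem Ruck ist die Beschleunigung. Mit a(0) = 6 erhalten wir a(t) = 100·t^3 - 24·t^2 - 12·t + 6. Durch Integration von der Beschleunigung und Verwendung der Anfangsbedingung v(0) = -1, erhalten wir v(t) = 25·t^4 - 8·t^3 - 6·t^2 + 6·t - 1. Das Integral von der Geschwindigkeit, mit x(0) = -1, ergibt die Position: x(t) = 5·t^5 - 2·t^4 - 2·t^3 + 3·t^2 - t - 1. Mit x(t) = 5·t^5 - 2·t^4 - 2·t^3 + 3·t^2 - t - 1 und Einsetzen von t = 1, finden wir x = 2.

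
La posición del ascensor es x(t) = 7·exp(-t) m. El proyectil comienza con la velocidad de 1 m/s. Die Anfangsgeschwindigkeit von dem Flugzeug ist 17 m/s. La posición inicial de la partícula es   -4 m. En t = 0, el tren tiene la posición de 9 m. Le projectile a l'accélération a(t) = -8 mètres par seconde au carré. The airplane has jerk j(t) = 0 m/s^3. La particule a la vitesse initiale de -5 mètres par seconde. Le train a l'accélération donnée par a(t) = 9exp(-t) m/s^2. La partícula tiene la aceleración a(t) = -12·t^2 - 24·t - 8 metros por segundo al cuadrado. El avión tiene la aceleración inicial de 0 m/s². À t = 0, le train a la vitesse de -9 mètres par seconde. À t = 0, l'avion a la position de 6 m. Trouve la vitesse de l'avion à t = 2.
Nous devons trouver l'intégrale de notre équation du jerk j(t) = 0 2 fois. En intégrant le jerk et en utilisant la condition initiale a(0) = 0, nous obtenons a(t) = 0. La primitive de l'accélération est la vitesse. En utilisant v(0) = 17, nous obtenons v(t) = 17. En utilisant v(t) = 17 et en substituant t = 2, nous trouvons v = 17.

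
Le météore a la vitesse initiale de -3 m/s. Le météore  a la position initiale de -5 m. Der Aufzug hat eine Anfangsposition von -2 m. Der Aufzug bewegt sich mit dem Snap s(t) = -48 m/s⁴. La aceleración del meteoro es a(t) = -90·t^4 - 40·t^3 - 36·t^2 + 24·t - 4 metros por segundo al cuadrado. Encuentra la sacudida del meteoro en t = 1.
Partiendo de la aceleración a(t) = -90·t^4 - 40·t^3 - 36·t^2 + 24·t - 4, tomamos 1 derivada. Tomando d/dt de a(t), encontramos j(t) = -360·t^3 - 120·t^2 - 72·t + 24. Usando j(t) = -360·t^3 - 120·t^2 - 72·t + 24 y sustituyendo t = 1, encontramos j = -528.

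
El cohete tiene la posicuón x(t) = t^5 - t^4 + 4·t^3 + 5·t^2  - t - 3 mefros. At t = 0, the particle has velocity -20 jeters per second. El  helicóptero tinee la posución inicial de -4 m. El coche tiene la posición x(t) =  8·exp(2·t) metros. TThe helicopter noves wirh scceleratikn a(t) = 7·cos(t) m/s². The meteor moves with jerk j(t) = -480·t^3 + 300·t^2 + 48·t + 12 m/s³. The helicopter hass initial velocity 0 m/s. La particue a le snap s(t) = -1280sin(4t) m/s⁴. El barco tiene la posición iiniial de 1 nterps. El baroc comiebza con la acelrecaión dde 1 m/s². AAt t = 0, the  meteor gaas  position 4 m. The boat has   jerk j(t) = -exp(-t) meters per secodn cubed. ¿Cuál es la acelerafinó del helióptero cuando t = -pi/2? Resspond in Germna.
Wir haben die Beschleunigung a(t) = 7·cos(t). Durch Einsetzen von t = -pi/2: a(-pi/2) = 0.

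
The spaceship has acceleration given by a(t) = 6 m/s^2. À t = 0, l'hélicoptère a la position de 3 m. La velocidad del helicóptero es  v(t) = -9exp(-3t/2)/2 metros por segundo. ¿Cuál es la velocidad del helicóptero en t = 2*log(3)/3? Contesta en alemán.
Wir haben die Geschwindigkeit v(t) = -9·exp(-3·t/2)/2. Durch Einsetzen von t = 2*log(3)/3: v(2*log(3)/3) = -3/2.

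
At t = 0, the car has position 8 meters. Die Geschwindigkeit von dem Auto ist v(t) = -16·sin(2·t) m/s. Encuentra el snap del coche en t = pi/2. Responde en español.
Para resolver esto, necesitamos tomar 3 derivadas de nuestra ecuación de la velocidad v(t) = -16·sin(2·t). Derivando la velocidad, obtenemos la aceleración: a(t) = -32·cos(2·t). La derivada de la aceleración da la sacudida: j(t) = 64·sin(2·t). Derivando la sacudida, obtenemos el snap: s(t) = 128·cos(2·t). Tenemos el snap s(t) = 128·cos(2·t). Sustituyendo t = pi/2: s(pi/2) = -128.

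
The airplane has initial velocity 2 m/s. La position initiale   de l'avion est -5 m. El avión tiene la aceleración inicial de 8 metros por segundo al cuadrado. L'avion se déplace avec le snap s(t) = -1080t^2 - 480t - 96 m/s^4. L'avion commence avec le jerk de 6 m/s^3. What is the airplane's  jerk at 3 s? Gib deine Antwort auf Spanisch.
Para resolver esto, necesitamos tomar 1 antiderivada de nuestra ecuación del snap s(t) = -1080·t^2 - 480·t - 96. Tomando ∫s(t)dt y aplicando j(0) = 6, encontramos j(t) = -360·t^3 - 240·t^2 - 96·t + 6. Tenemos la sacudida j(t) = -360·t^3 - 240·t^2 - 96·t + 6. Sustituyendo t = 3: j(3) = -12162.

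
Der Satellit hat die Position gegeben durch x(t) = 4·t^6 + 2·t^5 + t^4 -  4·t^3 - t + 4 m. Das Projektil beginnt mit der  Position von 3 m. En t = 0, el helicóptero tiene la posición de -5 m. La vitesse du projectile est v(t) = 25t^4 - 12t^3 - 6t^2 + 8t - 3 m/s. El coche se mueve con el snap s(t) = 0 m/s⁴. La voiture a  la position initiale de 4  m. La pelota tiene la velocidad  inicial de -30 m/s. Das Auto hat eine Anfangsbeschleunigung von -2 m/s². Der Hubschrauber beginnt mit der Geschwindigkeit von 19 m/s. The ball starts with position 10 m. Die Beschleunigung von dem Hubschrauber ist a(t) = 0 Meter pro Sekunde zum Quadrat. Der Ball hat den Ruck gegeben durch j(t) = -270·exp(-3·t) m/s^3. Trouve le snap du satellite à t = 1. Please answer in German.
Wir müssen unsere Gleichung für die Position x(t) = 4·t^6 + 2·t^5 + t^4 - 4·t^3 - t + 4 4-mal ableiten. Durch Ableiten von der Position erhalten wir die Geschwindigkeit: v(t) = 24·t^5 + 10·t^4 + 4·t^3 - 12·t^2 - 1. Mit d/dt von v(t) finden wir a(t) = 120·t^4 + 40·t^3 + 12·t^2 - 24·t. Durch Ableiten von der Beschleunigung erhalten wir den Ruck: j(t) = 480·t^3 + 120·t^2 + 24·t - 24. Durch Ableiten von dem Ruck erhalten wir den Snap: s(t) = 1440·t^2 + 240·t + 24. Mit s(t) = 1440·t^2 + 240·t + 24 und Einsetzen von t = 1, finden wir s = 1704.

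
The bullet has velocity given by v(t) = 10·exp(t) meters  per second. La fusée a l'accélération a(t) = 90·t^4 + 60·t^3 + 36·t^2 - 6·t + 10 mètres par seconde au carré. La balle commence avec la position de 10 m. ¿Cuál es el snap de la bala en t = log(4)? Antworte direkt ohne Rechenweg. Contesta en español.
s(log(4)) = 40.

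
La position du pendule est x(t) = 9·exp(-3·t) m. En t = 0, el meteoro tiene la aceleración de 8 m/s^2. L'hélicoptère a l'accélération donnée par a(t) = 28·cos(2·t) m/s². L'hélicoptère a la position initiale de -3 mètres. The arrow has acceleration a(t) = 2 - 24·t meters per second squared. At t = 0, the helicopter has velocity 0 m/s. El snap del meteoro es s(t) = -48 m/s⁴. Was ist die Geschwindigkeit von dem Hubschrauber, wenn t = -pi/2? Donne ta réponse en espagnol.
Para resolver esto, necesitamos tomar 1 integral de nuestra ecuación de la aceleración a(t) = 28·cos(2·t). La antiderivada de la aceleración es la velocidad. Usando v(0) = 0, obtenemos v(t) = 14·sin(2·t). Usando v(t) = 14·sin(2·t) y sustituyendo t = -pi/2, encontramos v = 0.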